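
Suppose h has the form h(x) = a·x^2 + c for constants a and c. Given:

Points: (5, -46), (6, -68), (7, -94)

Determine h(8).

From h(5) = -46 and h(6) = -68: 25a + c = -46 and 36a + c = -68.
Subtracting: 11a = -22, so a = -2; then c = -46 − (-2)·25 = 4.
So h(x) = -2x² + 4, and h(8) = -124.

-124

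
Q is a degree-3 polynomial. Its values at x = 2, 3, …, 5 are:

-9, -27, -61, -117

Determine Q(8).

-477

Write Q(x) = ax³ + bx² + cx + d; the 4 given values yield a linear system in the 4 coefficients.
Solving, Q(x) = -x³ + x² - 4x + 3.
Then Q(8) = -477.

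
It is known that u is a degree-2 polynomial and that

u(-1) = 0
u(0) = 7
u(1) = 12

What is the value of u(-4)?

Write u(t) = at² + bt + c; the 3 given values yield a linear system in the 3 coefficients.
Solving, u(t) = -t² + 6t + 7.
Then u(-4) = -33.

-33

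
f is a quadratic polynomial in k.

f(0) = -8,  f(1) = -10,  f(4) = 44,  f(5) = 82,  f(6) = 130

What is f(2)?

-2

Write f(k) = ak² + bk + c; the 5 given values yield a linear system in the 3 coefficients.
Solving, f(k) = 5k² - 7k - 8.
Then f(2) = -2.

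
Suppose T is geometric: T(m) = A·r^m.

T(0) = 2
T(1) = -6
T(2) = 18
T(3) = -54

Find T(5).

Consecutive ratio: -6/2 = -3, and 18/(-6) = -3, so r = -3.
Then A·(-3)^0 = 2 gives A = 2, and T(m) = 2·(-3)^m.
T(5) = 2·(-3)^5 = -486.

-486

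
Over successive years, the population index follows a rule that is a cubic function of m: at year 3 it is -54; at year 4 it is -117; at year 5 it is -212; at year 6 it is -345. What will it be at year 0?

3

Write the value at m as g(m).
Write g(m) = am³ + bm² + cm + d; the 4 given values yield a linear system in the 4 coefficients.
Solving, g(m) = -m³ - 4m² + 2m + 3.
Then g(0) = 3.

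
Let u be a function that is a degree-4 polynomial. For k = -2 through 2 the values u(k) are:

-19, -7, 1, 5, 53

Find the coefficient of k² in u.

Write u(k) = ak^4 + bk³ + ck² + dk + e; the 5 given values yield a linear system in the 5 coefficients.
Solving, u(k) = 2k^4 + 4k³ - 4k² + 2k + 1.
The coefficient of k² is -4.

-4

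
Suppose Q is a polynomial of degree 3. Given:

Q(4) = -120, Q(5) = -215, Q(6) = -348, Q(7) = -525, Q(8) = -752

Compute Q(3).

-57

First differences: -95, -133, -177, -227. Second differences: -38, -44, -50. Third differences: -6, -6.
Level-3 differences are constant, so Q has degree 3.
Fitting a degree-3 polynomial gives Q(k) = -k³ - 4k² + 2k.
Then Q(3) = -57.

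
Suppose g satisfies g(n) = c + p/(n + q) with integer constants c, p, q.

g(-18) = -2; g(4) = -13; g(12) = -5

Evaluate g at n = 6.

-8

(g(n) − c)(n + q) = p for each data point; the three points give a linear system in c and q, then p follows.
Solving: c = -3, q = -2, p = -20, so g(n) = -3 − 20/(n − 2).
Then g(6) = -3 − 20/4 = -8.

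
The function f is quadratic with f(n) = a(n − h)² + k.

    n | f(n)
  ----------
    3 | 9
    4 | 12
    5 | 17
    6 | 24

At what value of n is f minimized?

2

First differences 3, 5, 7; second difference 2 = 2a, so a = 1.
Expanding, the n-coefficient is −2ah = -2h; matching it to the data gives h = 2, and then k = 8.
So f(n) = 1(n − 2)² + 8.
Hence h = 2.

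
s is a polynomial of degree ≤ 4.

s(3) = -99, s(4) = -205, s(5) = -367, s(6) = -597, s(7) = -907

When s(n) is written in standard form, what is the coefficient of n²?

Write s(n) = an^4 + bn³ + cn² + dn + e; the 5 given values yield a linear system in the 5 coefficients.
Solving, the leading coefficient vanishes, and s(n) = -2n³ - 4n² - 4n + 3.
The coefficient of n² is -4.

-4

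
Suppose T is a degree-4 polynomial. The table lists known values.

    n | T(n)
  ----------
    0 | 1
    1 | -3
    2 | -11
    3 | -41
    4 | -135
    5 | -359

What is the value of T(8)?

-2831

First differences: -4, -8, -30, -94, -224. Second differences: -4, -22, -64, -130. Third differences: -18, -42, -66. Fourth differences: -24, -24.
Level-4 differences are constant, so T has degree 4.
Fitting a degree-4 polynomial gives T(n) = -n^4 + 3n³ - 4n² - 2n + 1.
Then T(8) = -2831.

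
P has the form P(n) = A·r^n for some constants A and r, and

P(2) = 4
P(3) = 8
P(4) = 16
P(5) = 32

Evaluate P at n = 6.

64

Consecutive ratio: 8/4 = 2, and 16/8 = 2, so r = 2.
Then A·2^2 = 4 gives A = 1, and P(n) = 1·2^n.
P(6) = 1·2^6 = 64.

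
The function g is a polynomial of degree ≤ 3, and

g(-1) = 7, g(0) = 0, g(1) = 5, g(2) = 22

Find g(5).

First differences: -7, 5, 17. Second differences: 12, 12.
Level-2 differences are constant, so g has degree 2.
Fitting a degree-2 polynomial gives g(x) = 6x² - x.
Then g(5) = 145.

145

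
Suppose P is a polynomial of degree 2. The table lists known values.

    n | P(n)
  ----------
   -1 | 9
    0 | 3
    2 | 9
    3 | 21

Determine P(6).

Write P(n) = an² + bn + c; the 4 given values yield a linear system in the 3 coefficients.
Solving, P(n) = 3n² - 3n + 3.
Then P(6) = 93.

93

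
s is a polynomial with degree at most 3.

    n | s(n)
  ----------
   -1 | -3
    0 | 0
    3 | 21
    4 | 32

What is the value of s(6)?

60

Write s(n) = an³ + bn² + cn + d; the 4 given values yield a linear system in the 4 coefficients.
Solving, the leading coefficient vanishes, and s(n) = n² + 4n.
Then s(6) = 60.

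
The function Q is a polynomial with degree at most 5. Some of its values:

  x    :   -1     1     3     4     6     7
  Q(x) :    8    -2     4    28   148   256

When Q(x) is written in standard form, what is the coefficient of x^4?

0

Write Q(x) = ax^5 + bx^4 + cx³ + dx² + ex + p; the 6 given values yield a linear system in the 6 coefficients.
Solving, the top 2 coefficients vanish, and Q(x) = x³ - x² - 6x + 4.
The coefficient of x^4 is 0.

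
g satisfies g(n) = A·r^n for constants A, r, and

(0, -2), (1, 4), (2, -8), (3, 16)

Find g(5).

64

Consecutive ratio: 4/(-2) = -2, and -8/4 = -2, so r = -2.
Then A·(-2)^0 = -2 gives A = -2, and g(n) = -2·(-2)^n.
g(5) = -2·(-2)^5 = 64.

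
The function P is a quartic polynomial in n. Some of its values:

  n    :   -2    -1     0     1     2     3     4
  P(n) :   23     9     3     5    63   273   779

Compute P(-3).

93

First differences: -14, -6, 2, 58, 210, 506. Second differences: 8, 8, 56, 152, 296. Third differences: 0, 48, 96, 144. Fourth differences: 48, 48, 48.
Level-4 differences are constant, so P has degree 4.
Fitting a degree-4 polynomial gives P(n) = 2n^4 + 4n³ + 2n² - 6n + 3.
Then P(-3) = 93.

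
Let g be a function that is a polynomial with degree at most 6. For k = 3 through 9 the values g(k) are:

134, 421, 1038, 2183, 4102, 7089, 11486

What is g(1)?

First differences: 287, 617, 1145, 1919, 2987, 4397. Second differences: 330, 528, 774, 1068, 1410. Third differences: 198, 246, 294, 342. Fourth differences: 48, 48, 48.
Level-4 differences are constant, so g has degree 4.
Fitting a degree-4 polynomial gives g(k) = 2k^4 - 3k³ + 7k² - k - 7.
Then g(1) = -2.

-2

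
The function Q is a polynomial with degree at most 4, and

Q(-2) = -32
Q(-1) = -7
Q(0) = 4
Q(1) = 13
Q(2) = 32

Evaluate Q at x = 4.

148

First differences: 25, 11, 9, 19. Second differences: -14, -2, 10. Third differences: 12, 12.
Level-3 differences are constant, so Q has degree 3.
Fitting a degree-3 polynomial gives Q(x) = 2x³ - x² + 8x + 4.
Then Q(4) = 148.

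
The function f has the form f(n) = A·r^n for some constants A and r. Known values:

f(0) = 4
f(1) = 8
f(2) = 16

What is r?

2

Consecutive ratio: 8/4 = 2, and 16/8 = 2, so r = 2.
Then A·2^0 = 4 gives A = 4, and f(n) = 4·2^n.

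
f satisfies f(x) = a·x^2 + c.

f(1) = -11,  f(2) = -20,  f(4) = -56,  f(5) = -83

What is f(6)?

-116

From f(1) = -11 and f(2) = -20: 1a + c = -11 and 4a + c = -20.
Subtracting: 3a = -9, so a = -3; then c = -11 − (-3)·1 = -8.
So f(x) = -3x² − 8, and f(6) = -116.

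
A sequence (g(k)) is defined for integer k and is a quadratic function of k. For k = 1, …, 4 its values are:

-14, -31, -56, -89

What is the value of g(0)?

-5

First differences: -17, -25, -33. Second differences: -8, -8.
Level-2 differences are constant, so g has degree 2.
Fitting a degree-2 polynomial gives g(k) = -4k² - 5k - 5.
Then g(0) = -5.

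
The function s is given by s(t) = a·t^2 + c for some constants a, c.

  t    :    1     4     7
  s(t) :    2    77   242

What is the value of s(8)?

317

From s(1) = 2 and s(4) = 77: 1a + c = 2 and 16a + c = 77.
Subtracting: 15a = 75, so a = 5; then c = 2 − 5·1 = -3.
So s(t) = 5t² − 3, and s(8) = 317.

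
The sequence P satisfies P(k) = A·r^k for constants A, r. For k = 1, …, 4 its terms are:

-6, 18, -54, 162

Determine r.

Consecutive ratio: 18/(-6) = -3, and -54/18 = -3, so r = -3.
Then A·(-3)^1 = -6 gives A = 2, and P(k) = 2·(-3)^k.

-3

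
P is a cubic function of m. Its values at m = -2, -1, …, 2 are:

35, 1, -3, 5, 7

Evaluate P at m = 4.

-79

Write P(m) = am³ + bm² + cm + d; the 5 given values yield a linear system in the 4 coefficients.
Solving, P(m) = -3m³ + 6m² + 5m - 3.
Then P(4) = -79.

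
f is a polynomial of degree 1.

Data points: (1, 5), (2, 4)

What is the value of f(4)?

2

Write f(t) = at + b; the 2 given values yield a linear system in the 2 coefficients.
Solving, f(t) = -t + 6.
Then f(4) = 2.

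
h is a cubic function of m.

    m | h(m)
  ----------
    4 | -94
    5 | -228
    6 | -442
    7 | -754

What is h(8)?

Write h(m) = am³ + bm² + cm + d; the 4 given values yield a linear system in the 4 coefficients.
Solving, h(m) = -3m³ + 5m² + 4m + 2.
Then h(8) = -1182.

-1182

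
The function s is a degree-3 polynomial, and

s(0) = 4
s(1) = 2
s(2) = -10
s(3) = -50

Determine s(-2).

50

Write s(n) = an³ + bn² + cn + d; the 4 given values yield a linear system in the 4 coefficients.
Solving, s(n) = -3n³ + 4n² - 3n + 4.
Then s(-2) = 50.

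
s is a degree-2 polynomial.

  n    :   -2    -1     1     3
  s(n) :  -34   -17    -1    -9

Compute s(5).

Write s(n) = an² + bn + c; the 4 given values yield a linear system in the 3 coefficients.
Solving, s(n) = -3n² + 8n - 6.
Then s(5) = -41.

-41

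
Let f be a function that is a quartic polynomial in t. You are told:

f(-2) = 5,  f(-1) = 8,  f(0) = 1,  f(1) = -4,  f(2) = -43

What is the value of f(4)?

-607

Write f(t) = at^4 + bt³ + ct² + dt + e; the 5 given values yield a linear system in the 5 coefficients.
Solving, f(t) = -2t^4 - 2t³ + 3t² - 4t + 1.
Then f(4) = -607.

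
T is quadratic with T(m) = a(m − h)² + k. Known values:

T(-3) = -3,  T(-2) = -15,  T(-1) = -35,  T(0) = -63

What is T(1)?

-99

First differences -12, -20, -28; second difference -8 = 2a, so a = -4.
Expanding, the m-coefficient is −2ah = 8h; matching it to the data gives h = -4, and then k = 1.
So T(m) = -4(m + 4)² + 1.
T(1) = -4·5² + 1 = -99.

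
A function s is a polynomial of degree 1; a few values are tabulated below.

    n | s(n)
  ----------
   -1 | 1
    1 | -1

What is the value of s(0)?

Write s(n) = an + b; the 2 given values yield a linear system in the 2 coefficients.
Solving, s(n) = -n.
Then s(0) = 0.

0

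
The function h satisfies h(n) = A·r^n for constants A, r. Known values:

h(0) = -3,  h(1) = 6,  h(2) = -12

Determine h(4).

Consecutive ratio: 6/(-3) = -2, and -12/6 = -2, so r = -2.
Then A·(-2)^0 = -3 gives A = -3, and h(n) = -3·(-2)^n.
h(4) = -3·(-2)^4 = -48.

-48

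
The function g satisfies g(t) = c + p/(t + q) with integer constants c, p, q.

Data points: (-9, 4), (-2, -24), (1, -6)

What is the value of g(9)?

-2

(g(t) − c)(t + q) = p for each data point; the three points give a linear system in c and q, then p follows.
Solving: c = 0, q = 3, p = -24, so g(t) = -24/(t + 3).
Then g(9) = 0 − 24/12 = -2.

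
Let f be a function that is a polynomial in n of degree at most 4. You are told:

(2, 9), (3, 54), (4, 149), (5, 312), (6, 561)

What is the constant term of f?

-3

Write f(n) = an^4 + bn³ + cn² + dn + e; the 5 given values yield a linear system in the 5 coefficients.
Solving, the leading coefficient vanishes, and f(n) = 3n³ - 2n² - 2n - 3.
The constant term is f(0) = -3.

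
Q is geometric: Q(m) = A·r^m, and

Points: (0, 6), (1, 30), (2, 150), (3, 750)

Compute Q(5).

Consecutive ratio: 30/6 = 5, and 150/30 = 5, so r = 5.
Then A·5^0 = 6 gives A = 6, and Q(m) = 6·5^m.
Q(5) = 6·5^5 = 18750.

18750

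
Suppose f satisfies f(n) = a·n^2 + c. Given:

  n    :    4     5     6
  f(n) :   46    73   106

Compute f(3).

From f(4) = 46 and f(5) = 73: 16a + c = 46 and 25a + c = 73.
Subtracting: 9a = 27, so a = 3; then c = 46 − 3·16 = -2.
So f(n) = 3n² − 2, and f(3) = 25.

25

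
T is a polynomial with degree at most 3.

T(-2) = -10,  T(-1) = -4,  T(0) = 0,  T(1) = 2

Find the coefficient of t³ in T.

First differences: 6, 4, 2. Second differences: -2, -2.
Level-2 differences are constant, so T has degree 2.
Fitting a degree-2 polynomial gives T(t) = -t² + 3t.
The coefficient of t³ is 0.

0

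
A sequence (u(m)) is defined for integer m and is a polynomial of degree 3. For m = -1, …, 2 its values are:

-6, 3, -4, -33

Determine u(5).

Write u(m) = am³ + bm² + cm + d; the 4 given values yield a linear system in the 4 coefficients.
Solving, u(m) = -m³ - 8m² + 2m + 3.
Then u(5) = -312.

-312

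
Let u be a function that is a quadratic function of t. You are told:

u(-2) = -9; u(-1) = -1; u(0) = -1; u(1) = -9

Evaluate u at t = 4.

Write u(t) = at² + bt + c; the 4 given values yield a linear system in the 3 coefficients.
Solving, u(t) = -4t² - 4t - 1.
Then u(4) = -81.

-81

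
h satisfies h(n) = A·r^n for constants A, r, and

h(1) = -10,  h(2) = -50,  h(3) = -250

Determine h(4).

Consecutive ratio: -50/(-10) = 5, and -250/(-50) = 5, so r = 5.
Then A·5^1 = -10 gives A = -2, and h(n) = -2·5^n.
h(4) = -2·5^4 = -1250.

-1250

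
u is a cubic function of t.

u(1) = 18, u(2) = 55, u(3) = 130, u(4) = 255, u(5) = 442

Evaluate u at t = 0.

7

First differences: 37, 75, 125, 187. Second differences: 38, 50, 62. Third differences: 12, 12.
Level-3 differences are constant, so u has degree 3.
Fitting a degree-3 polynomial gives u(t) = 2t³ + 7t² + 2t + 7.
Then u(0) = 7.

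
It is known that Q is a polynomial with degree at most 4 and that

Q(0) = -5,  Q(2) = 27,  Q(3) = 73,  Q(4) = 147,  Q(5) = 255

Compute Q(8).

843

Write Q(m) = am^4 + bm³ + cm² + dm + e; the 5 given values yield a linear system in the 5 coefficients.
Solving, the leading coefficient vanishes, and Q(m) = m³ + 5m² + 2m - 5.
Then Q(8) = 843.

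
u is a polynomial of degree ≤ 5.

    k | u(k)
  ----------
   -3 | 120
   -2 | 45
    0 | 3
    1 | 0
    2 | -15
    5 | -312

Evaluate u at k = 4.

Write u(k) = ak^5 + bk^4 + ck³ + dk² + ek + p; the 6 given values yield a linear system in the 6 coefficients.
Solving, the top 2 coefficients vanish, and u(k) = -3k³ + 3k² - 3k + 3.
Then u(4) = -153.

-153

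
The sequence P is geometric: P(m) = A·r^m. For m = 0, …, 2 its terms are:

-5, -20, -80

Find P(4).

Consecutive ratio: -20/(-5) = 4, and -80/(-20) = 4, so r = 4.
Then A·4^0 = -5 gives A = -5, and P(m) = -5·4^m.
P(4) = -5·4^4 = -1280.

-1280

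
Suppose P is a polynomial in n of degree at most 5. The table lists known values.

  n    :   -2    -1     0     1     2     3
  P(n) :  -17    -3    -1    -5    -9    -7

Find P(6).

First differences: 14, 2, -4, -4, 2. Second differences: -12, -6, 0, 6. Third differences: 6, 6, 6.
Level-3 differences are constant, so P has degree 3.
Fitting a degree-3 polynomial gives P(n) = n³ - 3n² - 2n - 1.
Then P(6) = 95.

95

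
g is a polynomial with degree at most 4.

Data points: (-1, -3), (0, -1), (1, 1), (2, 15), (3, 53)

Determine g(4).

127

First differences: 2, 2, 14, 38. Second differences: 0, 12, 24. Third differences: 12, 12.
Level-3 differences are constant, so g has degree 3.
Extending the table by one column gives the next first difference 74, so g(4) = 53 + 74 = 127.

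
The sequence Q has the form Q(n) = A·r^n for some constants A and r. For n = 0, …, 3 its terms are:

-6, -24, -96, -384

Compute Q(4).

Consecutive ratio: -24/(-6) = 4, and -96/(-24) = 4, so r = 4.
Then A·4^0 = -6 gives A = -6, and Q(n) = -6·4^n.
Q(4) = -6·4^4 = -1536.

-1536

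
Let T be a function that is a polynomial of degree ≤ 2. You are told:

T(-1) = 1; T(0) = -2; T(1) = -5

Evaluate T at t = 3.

First differences: -3, -3.
Level-1 differences are constant, so T has degree 1.
Fitting a degree-1 polynomial gives T(t) = -3t - 2.
Then T(3) = -11.

-11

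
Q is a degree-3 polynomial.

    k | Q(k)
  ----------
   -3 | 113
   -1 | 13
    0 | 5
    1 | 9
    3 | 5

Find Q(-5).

405

Write Q(k) = ak³ + bk² + ck + d; the 5 given values yield a linear system in the 4 coefficients.
Solving, Q(k) = -2k³ + 6k² + 5.
Then Q(-5) = 405.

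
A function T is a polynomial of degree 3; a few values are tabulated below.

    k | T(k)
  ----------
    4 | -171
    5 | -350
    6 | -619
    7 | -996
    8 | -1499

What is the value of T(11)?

First differences: -179, -269, -377, -503. Second differences: -90, -108, -126. Third differences: -18, -18.
Level-3 differences are constant, so T has degree 3.
Fitting a degree-3 polynomial gives T(k) = -3k³ + 4k + 5.
Then T(11) = -3944.

-3944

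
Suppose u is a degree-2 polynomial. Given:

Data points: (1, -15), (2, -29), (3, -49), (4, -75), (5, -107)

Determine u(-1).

Write u(n) = an² + bn + c; the 5 given values yield a linear system in the 3 coefficients.
Solving, u(n) = -3n² - 5n - 7.
Then u(-1) = -5.

-5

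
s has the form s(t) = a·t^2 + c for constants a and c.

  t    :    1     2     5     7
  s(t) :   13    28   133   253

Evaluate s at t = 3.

53

From s(1) = 13 and s(2) = 28: 1a + c = 13 and 4a + c = 28.
Subtracting: 3a = 15, so a = 5; then c = 13 − 5·1 = 8.
So s(t) = 5t² + 8, and s(3) = 53.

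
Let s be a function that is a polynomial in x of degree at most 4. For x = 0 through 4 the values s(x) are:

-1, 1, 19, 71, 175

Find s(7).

Write s(x) = ax^4 + bx³ + cx² + dx + e; the 5 given values yield a linear system in the 5 coefficients.
Solving, the leading coefficient vanishes, and s(x) = 3x³ - x² - 1.
Then s(7) = 979.

979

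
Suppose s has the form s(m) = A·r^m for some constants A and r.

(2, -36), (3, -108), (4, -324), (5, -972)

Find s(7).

Consecutive ratio: -108/(-36) = 3, and -324/(-108) = 3, so r = 3.
Then A·3^2 = -36 gives A = -4, and s(m) = -4·3^m.
s(7) = -4·3^7 = -8748.

-8748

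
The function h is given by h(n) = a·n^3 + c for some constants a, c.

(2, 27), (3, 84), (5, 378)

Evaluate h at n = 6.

From h(2) = 27 and h(3) = 84: 8a + c = 27 and 27a + c = 84.
Subtracting: 19a = 57, so a = 3; then c = 27 − 3·8 = 3.
So h(n) = 3n³ + 3, and h(6) = 651.

651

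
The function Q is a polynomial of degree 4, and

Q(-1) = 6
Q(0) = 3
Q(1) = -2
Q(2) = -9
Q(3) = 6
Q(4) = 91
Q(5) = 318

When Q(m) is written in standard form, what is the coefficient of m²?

First differences: -3, -5, -7, 15, 85, 227. Second differences: -2, -2, 22, 70, 142. Third differences: 0, 24, 48, 72. Fourth differences: 24, 24, 24.
Level-4 differences are constant, so Q has degree 4.
Fitting a degree-4 polynomial gives Q(m) = m^4 - 2m³ - 2m² - 2m + 3.
The coefficient of m² is -2.

-2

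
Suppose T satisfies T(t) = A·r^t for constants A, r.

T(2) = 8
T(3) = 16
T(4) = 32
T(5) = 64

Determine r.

Consecutive ratio: 16/8 = 2, and 32/16 = 2, so r = 2.
Then A·2^2 = 8 gives A = 2, and T(t) = 2·2^t.

2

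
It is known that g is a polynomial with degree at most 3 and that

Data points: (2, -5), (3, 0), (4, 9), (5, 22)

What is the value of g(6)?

Write g(k) = ak³ + bk² + ck + d; the 4 given values yield a linear system in the 4 coefficients.
Solving, the leading coefficient vanishes, and g(k) = 2k² - 5k - 3.
Then g(6) = 39.

39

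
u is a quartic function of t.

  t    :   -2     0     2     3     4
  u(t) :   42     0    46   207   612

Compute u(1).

3

Write u(t) = at^4 + bt³ + ct² + dt + e; the 5 given values yield a linear system in the 5 coefficients.
Solving, u(t) = 2t^4 + t³ + 3t² - 3t.
Then u(1) = 3.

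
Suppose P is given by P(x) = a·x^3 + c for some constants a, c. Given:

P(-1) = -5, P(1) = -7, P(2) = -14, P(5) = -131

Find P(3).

From P(-1) = -5 and P(1) = -7: -1a + c = -5 and 1a + c = -7.
Subtracting: 2a = -2, so a = -1; then c = -5 − (-1)·(-1) = -6.
So P(x) = -1x³ − 6, and P(3) = -33.

-33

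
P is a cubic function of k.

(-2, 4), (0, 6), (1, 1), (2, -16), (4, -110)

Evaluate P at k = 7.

Write P(k) = ak³ + bk² + ck + d; the 5 given values yield a linear system in the 4 coefficients.
Solving, P(k) = -k³ - 3k² - k + 6.
Then P(7) = -491.

-491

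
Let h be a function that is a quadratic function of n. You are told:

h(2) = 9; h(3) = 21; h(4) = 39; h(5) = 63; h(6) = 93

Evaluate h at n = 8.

First differences: 12, 18, 24, 30. Second differences: 6, 6, 6.
Level-2 differences are constant, so h has degree 2.
Fitting a degree-2 polynomial gives h(n) = 3n² - 3n + 3.
Then h(8) = 171.

171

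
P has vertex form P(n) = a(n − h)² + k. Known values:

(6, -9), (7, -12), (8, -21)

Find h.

6

First differences -3, -9; second difference -6 = 2a, so a = -3.
Expanding, the n-coefficient is −2ah = 6h; matching it to the data gives h = 6, and then k = -9.
So P(n) = -3(n − 6)² − 9.
Hence h = 6.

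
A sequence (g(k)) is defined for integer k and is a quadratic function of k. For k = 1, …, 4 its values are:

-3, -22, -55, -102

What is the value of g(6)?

First differences: -19, -33, -47. Second differences: -14, -14.
Level-2 differences are constant, so g has degree 2.
Fitting a degree-2 polynomial gives g(k) = -7k² + 2k + 2.
Then g(6) = -238.

-238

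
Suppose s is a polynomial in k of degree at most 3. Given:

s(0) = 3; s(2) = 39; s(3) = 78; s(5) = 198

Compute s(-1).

6

Write s(k) = ak³ + bk² + ck + d; the 4 given values yield a linear system in the 4 coefficients.
Solving, the leading coefficient vanishes, and s(k) = 7k² + 4k + 3.
Then s(-1) = 6.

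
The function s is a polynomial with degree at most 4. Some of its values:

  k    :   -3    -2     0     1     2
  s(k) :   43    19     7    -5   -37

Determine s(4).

Write s(k) = ak^4 + bk³ + ck² + dk + e; the 5 given values yield a linear system in the 5 coefficients.
Solving, the leading coefficient vanishes, and s(k) = -2k³ - 4k² - 6k + 7.
Then s(4) = -209.

-209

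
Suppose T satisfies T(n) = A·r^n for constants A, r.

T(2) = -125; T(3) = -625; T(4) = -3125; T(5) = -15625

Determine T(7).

Consecutive ratio: -625/(-125) = 5, and -3125/(-625) = 5, so r = 5.
Then A·5^2 = -125 gives A = -5, and T(n) = -5·5^n.
T(7) = -5·5^7 = -390625.

-390625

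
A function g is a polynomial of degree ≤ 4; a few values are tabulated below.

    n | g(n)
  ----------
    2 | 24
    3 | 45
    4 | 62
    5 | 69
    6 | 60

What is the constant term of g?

First differences: 21, 17, 7, -9. Second differences: -4, -10, -16. Third differences: -6, -6.
Level-3 differences are constant, so g has degree 3.
Fitting a degree-3 polynomial gives g(n) = -n³ + 7n² + 5n - 6.
The constant term is g(0) = -6.

-6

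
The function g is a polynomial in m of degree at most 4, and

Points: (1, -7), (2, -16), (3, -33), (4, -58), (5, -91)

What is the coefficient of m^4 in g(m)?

0

First differences: -9, -17, -25, -33. Second differences: -8, -8, -8.
Level-2 differences are constant, so g has degree 2.
Fitting a degree-2 polynomial gives g(m) = -4m² + 3m - 6.
The coefficient of m^4 is 0.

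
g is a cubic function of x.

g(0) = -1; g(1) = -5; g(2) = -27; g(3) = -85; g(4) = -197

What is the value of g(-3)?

First differences: -4, -22, -58, -112. Second differences: -18, -36, -54. Third differences: -18, -18.
Level-3 differences are constant, so g has degree 3.
Fitting a degree-3 polynomial gives g(x) = -3x³ - x - 1.
Then g(-3) = 83.

83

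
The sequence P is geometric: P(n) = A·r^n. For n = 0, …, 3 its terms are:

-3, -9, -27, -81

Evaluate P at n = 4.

Consecutive ratio: -9/(-3) = 3, and -27/(-9) = 3, so r = 3.
Then A·3^0 = -3 gives A = -3, and P(n) = -3·3^n.
P(4) = -3·3^4 = -243.

-243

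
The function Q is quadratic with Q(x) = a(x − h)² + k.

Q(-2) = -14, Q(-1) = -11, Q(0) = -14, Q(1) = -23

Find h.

-1

First differences 3, -3, -9; second difference -6 = 2a, so a = -3.
Expanding, the x-coefficient is −2ah = 6h; matching it to the data gives h = -1, and then k = -11.
So Q(x) = -3(x + 1)² − 11.
Hence h = -1.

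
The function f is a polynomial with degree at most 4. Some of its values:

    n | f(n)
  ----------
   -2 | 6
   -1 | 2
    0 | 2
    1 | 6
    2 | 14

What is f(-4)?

First differences: -4, 0, 4, 8. Second differences: 4, 4, 4.
Level-2 differences are constant, so f has degree 2.
Fitting a degree-2 polynomial gives f(n) = 2n² + 2n + 2.
Then f(-4) = 26.

26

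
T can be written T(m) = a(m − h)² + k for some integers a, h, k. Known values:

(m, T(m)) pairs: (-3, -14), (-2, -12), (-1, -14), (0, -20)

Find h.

-2

First differences 2, -2, -6; second difference -4 = 2a, so a = -2.
Expanding, the m-coefficient is −2ah = 4h; matching it to the data gives h = -2, and then k = -12.
So T(m) = -2(m + 2)² − 12.
Hence h = -2.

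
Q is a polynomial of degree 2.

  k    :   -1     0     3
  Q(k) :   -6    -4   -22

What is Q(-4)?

Write Q(k) = ak² + bk + c; the 3 given values yield a linear system in the 3 coefficients.
Solving, Q(k) = -2k² - 4.
Then Q(-4) = -36.

-36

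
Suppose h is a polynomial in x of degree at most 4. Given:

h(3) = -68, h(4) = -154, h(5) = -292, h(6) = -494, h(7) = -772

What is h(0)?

First differences: -86, -138, -202, -278. Second differences: -52, -64, -76. Third differences: -12, -12.
Level-3 differences are constant, so h has degree 3.
Fitting a degree-3 polynomial gives h(x) = -2x³ - 2x² + 2x - 2.
Then h(0) = -2.

-2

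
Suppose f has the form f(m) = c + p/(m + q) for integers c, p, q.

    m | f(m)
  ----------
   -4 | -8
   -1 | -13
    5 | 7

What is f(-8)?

(f(m) − c)(m + q) = p for each data point; the three points give a linear system in c and q, then p follows.
Solving: c = -3, q = -2, p = 30, so f(m) = -3 + 30/(m − 2).
Then f(-8) = -3 + 30/(-10) = -6.

-6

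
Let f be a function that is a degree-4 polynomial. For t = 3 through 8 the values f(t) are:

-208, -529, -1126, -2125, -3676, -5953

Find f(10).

Write f(t) = at^4 + bt³ + ct² + dt + e; the 6 given values yield a linear system in the 5 coefficients.
Solving, f(t) = -t^4 - 3t³ - 5t² - 1.
Then f(10) = -13501.

-13501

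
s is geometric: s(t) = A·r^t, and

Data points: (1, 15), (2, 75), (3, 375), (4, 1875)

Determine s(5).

9375

Consecutive ratio: 75/15 = 5, and 375/75 = 5, so r = 5.
Then A·5^1 = 15 gives A = 3, and s(t) = 3·5^t.
s(5) = 3·5^5 = 9375.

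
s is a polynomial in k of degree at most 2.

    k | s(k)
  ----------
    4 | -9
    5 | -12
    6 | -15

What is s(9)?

-24

Write s(k) = ak² + bk + c; the 3 given values yield a linear system in the 3 coefficients.
Solving, the leading coefficient vanishes, and s(k) = -3k + 3.
Then s(9) = -24.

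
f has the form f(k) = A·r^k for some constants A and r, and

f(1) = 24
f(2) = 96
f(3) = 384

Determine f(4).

1536

Consecutive ratio: 96/24 = 4, and 384/96 = 4, so r = 4.
Then A·4^1 = 24 gives A = 6, and f(k) = 6·4^k.
f(4) = 6·4^4 = 1536.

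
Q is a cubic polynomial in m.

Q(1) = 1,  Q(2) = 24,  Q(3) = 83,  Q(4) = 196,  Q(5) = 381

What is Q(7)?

1039

First differences: 23, 59, 113, 185. Second differences: 36, 54, 72. Third differences: 18, 18.
Level-3 differences are constant, so Q has degree 3.
Fitting a degree-3 polynomial gives Q(m) = 3m³ + 2m - 4.
Then Q(7) = 1039.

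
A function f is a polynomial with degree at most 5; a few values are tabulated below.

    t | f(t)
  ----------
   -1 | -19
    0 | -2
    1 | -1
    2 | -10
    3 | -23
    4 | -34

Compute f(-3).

First differences: 17, 1, -9, -13, -11. Second differences: -16, -10, -4, 2. Third differences: 6, 6, 6.
Level-3 differences are constant, so f has degree 3.
Fitting a degree-3 polynomial gives f(t) = t³ - 8t² + 8t - 2.
Then f(-3) = -125.

-125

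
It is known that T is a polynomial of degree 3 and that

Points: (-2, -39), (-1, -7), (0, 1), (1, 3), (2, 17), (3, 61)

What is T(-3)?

-113

First differences: 32, 8, 2, 14, 44. Second differences: -24, -6, 12, 30. Third differences: 18, 18, 18.
Level-3 differences are constant, so T has degree 3.
Fitting a degree-3 polynomial gives T(n) = 3n³ - 3n² + 2n + 1.
Then T(-3) = -113.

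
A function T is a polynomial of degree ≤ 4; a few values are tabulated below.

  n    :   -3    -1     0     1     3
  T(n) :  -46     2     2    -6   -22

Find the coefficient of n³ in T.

1

Write T(n) = an^4 + bn³ + cn² + dn + e; the 5 given values yield a linear system in the 5 coefficients.
Solving, the leading coefficient vanishes, and T(n) = n³ - 4n² - 5n + 2.
The coefficient of n³ is 1.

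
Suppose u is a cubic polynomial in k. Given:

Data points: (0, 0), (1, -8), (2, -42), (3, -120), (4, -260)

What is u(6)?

First differences: -8, -34, -78, -140. Second differences: -26, -44, -62. Third differences: -18, -18.
Level-3 differences are constant, so u has degree 3.
Fitting a degree-3 polynomial gives u(k) = -3k³ - 4k² - k.
Then u(6) = -798.

-798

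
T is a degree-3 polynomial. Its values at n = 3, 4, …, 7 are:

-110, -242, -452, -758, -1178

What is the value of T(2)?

-38

Write T(n) = an³ + bn² + cn + d; the 5 given values yield a linear system in the 4 coefficients.
Solving, T(n) = -3n³ - 3n² - 2.
Then T(2) = -38.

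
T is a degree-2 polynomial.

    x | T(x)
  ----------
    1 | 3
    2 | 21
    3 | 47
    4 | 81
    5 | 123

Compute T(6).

First differences: 18, 26, 34, 42. Second differences: 8, 8, 8.
Level-2 differences are constant, so T has degree 2.
Extending the table by one column gives the next first difference 50, so T(6) = 123 + 50 = 173.

173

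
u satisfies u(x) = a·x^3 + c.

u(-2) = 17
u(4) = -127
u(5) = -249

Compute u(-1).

3

From u(-2) = 17 and u(4) = -127: -8a + c = 17 and 64a + c = -127.
Subtracting: 72a = -144, so a = -2; then c = 17 − (-2)·(-8) = 1.
So u(x) = -2x³ + 1, and u(-1) = 3.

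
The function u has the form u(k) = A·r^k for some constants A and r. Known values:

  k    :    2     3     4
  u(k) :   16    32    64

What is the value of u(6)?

256

Consecutive ratio: 32/16 = 2, and 64/32 = 2, so r = 2.
Then A·2^2 = 16 gives A = 4, and u(k) = 4·2^k.
u(6) = 4·2^6 = 256.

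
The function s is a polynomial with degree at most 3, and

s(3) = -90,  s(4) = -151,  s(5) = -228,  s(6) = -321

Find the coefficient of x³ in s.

0

First differences: -61, -77, -93. Second differences: -16, -16.
Level-2 differences are constant, so s has degree 2.
Fitting a degree-2 polynomial gives s(x) = -8x² - 5x - 3.
The coefficient of x³ is 0.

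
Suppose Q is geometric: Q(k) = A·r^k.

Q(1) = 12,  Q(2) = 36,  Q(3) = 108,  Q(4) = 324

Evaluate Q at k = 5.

Consecutive ratio: 36/12 = 3, and 108/36 = 3, so r = 3.
Then A·3^1 = 12 gives A = 4, and Q(k) = 4·3^k.
Q(5) = 4·3^5 = 972.

972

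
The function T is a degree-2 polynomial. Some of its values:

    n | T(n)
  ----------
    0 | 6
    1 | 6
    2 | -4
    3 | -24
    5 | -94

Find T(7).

-204

Write T(n) = an² + bn + c; the 5 given values yield a linear system in the 3 coefficients.
Solving, T(n) = -5n² + 5n + 6.
Then T(7) = -204.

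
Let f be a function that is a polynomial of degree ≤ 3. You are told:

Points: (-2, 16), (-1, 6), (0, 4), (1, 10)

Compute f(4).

76

First differences: -10, -2, 6. Second differences: 8, 8.
Level-2 differences are constant, so f has degree 2.
Fitting a degree-2 polynomial gives f(k) = 4k² + 2k + 4.
Then f(4) = 76.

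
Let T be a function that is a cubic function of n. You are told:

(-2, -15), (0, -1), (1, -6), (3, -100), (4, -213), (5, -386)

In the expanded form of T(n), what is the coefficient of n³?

-2

Write T(n) = an³ + bn² + cn + d; the 6 given values yield a linear system in the 4 coefficients.
Solving, T(n) = -2n³ - 6n² + 3n - 1.
The coefficient of n³ is -2.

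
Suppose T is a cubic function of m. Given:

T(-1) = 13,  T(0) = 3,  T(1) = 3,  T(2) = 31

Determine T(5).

463

Write T(m) = am³ + bm² + cm + d; the 4 given values yield a linear system in the 4 coefficients.
Solving, T(m) = 3m³ + 5m² - 8m + 3.
Then T(5) = 463.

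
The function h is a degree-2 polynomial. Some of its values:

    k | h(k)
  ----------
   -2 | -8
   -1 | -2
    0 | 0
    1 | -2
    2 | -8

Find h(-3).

Write h(k) = ak² + bk + c; the 5 given values yield a linear system in the 3 coefficients.
Solving, h(k) = -2k².
Then h(-3) = -18.

-18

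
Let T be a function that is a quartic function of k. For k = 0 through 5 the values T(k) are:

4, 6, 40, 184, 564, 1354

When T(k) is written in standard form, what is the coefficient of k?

0

First differences: 2, 34, 144, 380, 790. Second differences: 32, 110, 236, 410. Third differences: 78, 126, 174. Fourth differences: 48, 48.
Level-4 differences are constant, so T has degree 4.
Fitting a degree-4 polynomial gives T(k) = 2k^4 + k³ - k² + 4.
The coefficient of k is 0.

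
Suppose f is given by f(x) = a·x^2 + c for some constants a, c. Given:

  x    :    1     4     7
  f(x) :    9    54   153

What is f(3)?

33

From f(1) = 9 and f(4) = 54: 1a + c = 9 and 16a + c = 54.
Subtracting: 15a = 45, so a = 3; then c = 9 − 3·1 = 6.
So f(x) = 3x² + 6, and f(3) = 33.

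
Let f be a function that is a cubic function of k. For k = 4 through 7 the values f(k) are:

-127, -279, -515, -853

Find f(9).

-1907

Write f(k) = ak³ + bk² + ck + d; the 4 given values yield a linear system in the 4 coefficients.
Solving, f(k) = -3k³ + 3k² + 4k + 1.
Then f(9) = -1907.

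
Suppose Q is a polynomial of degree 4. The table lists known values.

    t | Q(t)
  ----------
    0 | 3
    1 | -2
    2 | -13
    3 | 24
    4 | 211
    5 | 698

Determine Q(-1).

-4

First differences: -5, -11, 37, 187, 487. Second differences: -6, 48, 150, 300. Third differences: 54, 102, 150. Fourth differences: 48, 48.
Level-4 differences are constant, so Q has degree 4.
Fitting a degree-4 polynomial gives Q(t) = 2t^4 - 3t³ - 8t² + 4t + 3.
Then Q(-1) = -4.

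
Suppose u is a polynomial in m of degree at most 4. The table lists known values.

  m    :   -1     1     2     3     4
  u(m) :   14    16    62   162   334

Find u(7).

1462

Write u(m) = am^4 + bm³ + cm² + dm + e; the 5 given values yield a linear system in the 5 coefficients.
Solving, the leading coefficient vanishes, and u(m) = 3m³ + 9m² - 2m + 6.
Then u(7) = 1462.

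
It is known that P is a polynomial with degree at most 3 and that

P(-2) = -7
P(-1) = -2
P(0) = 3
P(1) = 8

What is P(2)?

13

First differences: 5, 5, 5.
Level-1 differences are constant, so P has degree 1.
Extending the table by one column gives the next first difference 5, so P(2) = 8 + 5 = 13.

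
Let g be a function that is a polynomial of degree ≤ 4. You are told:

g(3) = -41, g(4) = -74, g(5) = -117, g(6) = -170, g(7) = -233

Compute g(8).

-306

First differences: -33, -43, -53, -63. Second differences: -10, -10, -10.
Level-2 differences are constant, so g has degree 2.
Fitting a degree-2 polynomial gives g(t) = -5t² + 2t - 2.
Then g(8) = -306.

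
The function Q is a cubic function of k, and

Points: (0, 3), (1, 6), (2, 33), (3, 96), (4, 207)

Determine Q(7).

948

Write Q(k) = ak³ + bk² + ck + d; the 5 given values yield a linear system in the 4 coefficients.
Solving, Q(k) = 2k³ + 6k² - 5k + 3.
Then Q(7) = 948.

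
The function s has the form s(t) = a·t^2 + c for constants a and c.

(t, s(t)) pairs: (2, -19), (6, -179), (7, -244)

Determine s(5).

From s(2) = -19 and s(6) = -179: 4a + c = -19 and 36a + c = -179.
Subtracting: 32a = -160, so a = -5; then c = -19 − (-5)·4 = 1.
So s(t) = -5t² + 1, and s(5) = -124.

-124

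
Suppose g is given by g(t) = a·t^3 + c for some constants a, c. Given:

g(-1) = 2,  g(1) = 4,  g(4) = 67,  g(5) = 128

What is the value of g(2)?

From g(-1) = 2 and g(1) = 4: -1a + c = 2 and 1a + c = 4.
Subtracting: 2a = 2, so a = 1; then c = 2 − 1·(-1) = 3.
So g(t) = 1t³ + 3, and g(2) = 11.

11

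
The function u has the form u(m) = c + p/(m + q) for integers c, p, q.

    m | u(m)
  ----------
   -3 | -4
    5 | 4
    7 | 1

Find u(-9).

(u(m) − c)(m + q) = p for each data point; the three points give a linear system in c and q, then p follows.
Solving: c = -2, q = -3, p = 12, so u(m) = -2 + 12/(m − 3).
Then u(-9) = -2 + 12/(-12) = -3.

-3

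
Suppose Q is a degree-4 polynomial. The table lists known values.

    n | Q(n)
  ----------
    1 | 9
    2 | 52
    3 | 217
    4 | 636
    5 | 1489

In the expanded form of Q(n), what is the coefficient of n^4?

Write Q(n) = an^4 + bn³ + cn² + dn + e; the 5 given values yield a linear system in the 5 coefficients.
Solving, Q(n) = 2n^4 + 2n³ - n² + 2n + 4.
The coefficient of n^4 is 2.

2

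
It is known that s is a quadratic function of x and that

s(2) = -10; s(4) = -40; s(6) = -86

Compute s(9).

Write s(x) = ax² + bx + c; the 3 given values yield a linear system in the 3 coefficients.
Solving, s(x) = -2x² - 3x + 4.
Then s(9) = -185.

-185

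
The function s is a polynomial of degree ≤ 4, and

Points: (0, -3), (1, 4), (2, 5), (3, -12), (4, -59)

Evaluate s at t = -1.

-4

Write s(t) = at^4 + bt³ + ct² + dt + e; the 5 given values yield a linear system in the 5 coefficients.
Solving, the leading coefficient vanishes, and s(t) = -2t³ + 3t² + 6t - 3.
Then s(-1) = -4.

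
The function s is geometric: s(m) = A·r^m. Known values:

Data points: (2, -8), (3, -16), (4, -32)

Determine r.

2

Consecutive ratio: -16/(-8) = 2, and -32/(-16) = 2, so r = 2.
Then A·2^2 = -8 gives A = -2, and s(m) = -2·2^m.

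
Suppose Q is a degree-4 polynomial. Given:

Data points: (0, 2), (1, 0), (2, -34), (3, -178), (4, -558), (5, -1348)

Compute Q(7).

First differences: -2, -34, -144, -380, -790. Second differences: -32, -110, -236, -410. Third differences: -78, -126, -174. Fourth differences: -48, -48.
Level-4 differences are constant, so Q has degree 4.
Fitting a degree-4 polynomial gives Q(n) = -2n^4 - n³ + n² + 2.
Then Q(7) = -5094.

-5094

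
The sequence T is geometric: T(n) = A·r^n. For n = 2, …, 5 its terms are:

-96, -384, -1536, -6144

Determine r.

Consecutive ratio: -384/(-96) = 4, and -1536/(-384) = 4, so r = 4.
Then A·4^2 = -96 gives A = -6, and T(n) = -6·4^n.

4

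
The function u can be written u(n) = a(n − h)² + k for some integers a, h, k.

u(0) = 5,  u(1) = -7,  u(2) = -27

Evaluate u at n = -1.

9

First differences -12, -20; second difference -8 = 2a, so a = -4.
Expanding, the n-coefficient is −2ah = 8h; matching it to the data gives h = -1, and then k = 9.
So u(n) = -4(n + 1)² + 9.
u(-1) = -4·0² + 9 = 9.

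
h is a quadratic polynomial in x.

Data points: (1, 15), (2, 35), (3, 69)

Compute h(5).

Write h(x) = ax² + bx + c; the 3 given values yield a linear system in the 3 coefficients.
Solving, h(x) = 7x² - x + 9.
Then h(5) = 179.

179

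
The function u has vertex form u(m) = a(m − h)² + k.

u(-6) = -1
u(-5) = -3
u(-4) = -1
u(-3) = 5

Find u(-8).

15

First differences -2, 2, 6; second difference 4 = 2a, so a = 2.
Expanding, the m-coefficient is −2ah = -4h; matching it to the data gives h = -5, and then k = -3.
So u(m) = 2(m + 5)² − 3.
u(-8) = 2·(-3)² − 3 = 15.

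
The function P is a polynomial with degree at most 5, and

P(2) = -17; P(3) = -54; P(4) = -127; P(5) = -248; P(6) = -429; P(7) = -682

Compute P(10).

First differences: -37, -73, -121, -181, -253. Second differences: -36, -48, -60, -72. Third differences: -12, -12, -12.
Level-3 differences are constant, so P has degree 3.
Fitting a degree-3 polynomial gives P(n) = -2n³ + n - 3.
Then P(10) = -1993.

-1993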